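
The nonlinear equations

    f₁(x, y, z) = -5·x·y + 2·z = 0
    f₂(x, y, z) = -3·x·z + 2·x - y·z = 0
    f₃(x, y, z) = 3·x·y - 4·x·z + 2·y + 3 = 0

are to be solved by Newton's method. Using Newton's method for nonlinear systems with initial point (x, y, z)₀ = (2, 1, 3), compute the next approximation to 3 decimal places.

(1.654, 0.407, 1.171)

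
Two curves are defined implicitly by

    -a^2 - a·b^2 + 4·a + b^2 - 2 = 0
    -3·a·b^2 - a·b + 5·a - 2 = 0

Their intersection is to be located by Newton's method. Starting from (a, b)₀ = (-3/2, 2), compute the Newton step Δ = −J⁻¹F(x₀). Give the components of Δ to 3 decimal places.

(0.807, -0.217)

At (-3/2, 2): F = (-0.250, 11.500).
Jacobian J = [[-2·a - b^2 + 4, -2·a·b + 2·b], [-3·b^2 - b + 5, -6·a·b - a]].
At the point, J = [[3.000, 10.000], [-9.000, 19.500]] (det J = 148.500).
Solving J·Δ = −F gives Δ = (0.807, -0.217).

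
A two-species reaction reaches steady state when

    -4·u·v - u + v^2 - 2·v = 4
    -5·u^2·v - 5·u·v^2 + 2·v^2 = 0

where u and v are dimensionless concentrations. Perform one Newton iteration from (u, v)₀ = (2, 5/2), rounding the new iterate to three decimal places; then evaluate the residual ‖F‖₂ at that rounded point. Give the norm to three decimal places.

322.707

At (2, 5/2): F = (-24.750, -100.000).
Jacobian J = [[-4·v - 1, -4·u + 2·v - 2], [-10·u·v - 5·v^2, -5·u^2 - 10·u·v + 4·v]].
At the point, J = [[-11.000, -5.000], [-81.250, -60.000]] (det J = 253.750).
Solving J·Δ = −F gives Δ = (-3.882, 3.590).
Then the next iterate is (u, v)₁ = (-1.882, 6.090).
Re-evaluating at (-1.882, 6.090): F = (68.63562, 315.32364), so ‖F‖₂ = 322.707.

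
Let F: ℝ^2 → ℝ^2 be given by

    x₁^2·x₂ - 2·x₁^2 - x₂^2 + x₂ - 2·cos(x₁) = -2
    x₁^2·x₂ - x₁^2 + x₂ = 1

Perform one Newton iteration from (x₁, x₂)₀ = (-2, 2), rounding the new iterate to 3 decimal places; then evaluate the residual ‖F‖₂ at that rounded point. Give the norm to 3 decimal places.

At (-2, 2): F = (0.83229, 5.000).
Jacobian J = [[2·x₁·x₂ - 4·x₁ + 2·sin(x₁), x₁^2 - 2·x₂ + 1], [2·x₁·x₂ - 2·x₁, x₁^2 + 1]].
At the point, J = [[-1.81859, 1.000], [-4.000, 5.000]] (det J = -5.09297).
Solving J·Δ = −F gives Δ = (-0.165, -1.132).
Then the next iterate is (x₁, x₂)₁ = (-2.165, 0.868).
Re-evaluating at (-2.165, 0.868): F = (-2.07166, -0.75071), so ‖F‖₂ = 2.203.

2.203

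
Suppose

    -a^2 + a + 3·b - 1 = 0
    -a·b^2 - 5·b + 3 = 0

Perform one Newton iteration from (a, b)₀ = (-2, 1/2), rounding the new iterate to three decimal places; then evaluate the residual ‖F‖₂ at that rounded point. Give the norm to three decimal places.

At (-2, 1/2): F = (-5.500, 1.000).
Jacobian J = [[-2·a + 1, 3], [-b^2, -2·a·b - 5]].
At the point, J = [[5.000, 3.000], [-0.250, -3.000]] (det J = -14.250).
Solving J·Δ = −F gives Δ = (0.947, 0.254).
Then the next iterate is (a, b)₁ = (-1.053, 0.754).
Re-evaluating at (-1.053, 0.754): F = (-0.89981, -0.17135), so ‖F‖₂ = 0.916.

0.916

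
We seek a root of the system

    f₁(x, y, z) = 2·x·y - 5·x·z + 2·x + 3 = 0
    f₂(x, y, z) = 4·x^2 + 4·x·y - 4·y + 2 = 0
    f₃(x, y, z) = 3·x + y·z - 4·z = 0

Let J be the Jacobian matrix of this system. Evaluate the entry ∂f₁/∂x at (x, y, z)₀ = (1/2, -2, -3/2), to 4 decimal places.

5.5000

∂f₁/∂x = 2·y - 5·z + 2.
At (1/2, -2, -3/2) this is 5.5000.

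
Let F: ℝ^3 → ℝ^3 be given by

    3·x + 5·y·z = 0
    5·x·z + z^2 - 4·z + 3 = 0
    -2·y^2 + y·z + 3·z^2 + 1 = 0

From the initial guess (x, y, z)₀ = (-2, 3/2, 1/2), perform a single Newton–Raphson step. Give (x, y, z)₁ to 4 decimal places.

At (-2, 3/2, 1/2): F = (-2.2500, -3.7500, -2.0000).
Jacobian J = [[3, 5·z, 5·y], [5·z, 0, 5·x + 2·z - 4], [0, -4·y + z, y + 6·z]].
At the point, J = [[3.0000, 2.5000, 7.5000], [2.5000, 0.0000, -13.0000], [0.0000, -5.5000, 4.5000]] (det J = -345.7500).
Solving J·Δ = −F gives Δ = (1.2227, -0.4073, -0.0533).
Then the next iterate is (x, y, z)₁ = (-0.7773, 1.0927, 0.4467).

(-0.7773, 1.0927, 0.4467)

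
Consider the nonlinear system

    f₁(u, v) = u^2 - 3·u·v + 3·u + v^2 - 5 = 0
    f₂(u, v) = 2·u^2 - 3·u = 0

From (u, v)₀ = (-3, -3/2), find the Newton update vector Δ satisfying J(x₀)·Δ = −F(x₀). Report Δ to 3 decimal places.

At (-3, -3/2): F = (-16.250, 27.000).
Jacobian J = [[2·u - 3·v + 3, -3·u + 2·v], [4·u - 3, 0]].
At the point, J = [[1.500, 6.000], [-15.000, 0.000]] (det J = 90.000).
Solving J·Δ = −F gives Δ = (1.800, 2.258).

(1.800, 2.258)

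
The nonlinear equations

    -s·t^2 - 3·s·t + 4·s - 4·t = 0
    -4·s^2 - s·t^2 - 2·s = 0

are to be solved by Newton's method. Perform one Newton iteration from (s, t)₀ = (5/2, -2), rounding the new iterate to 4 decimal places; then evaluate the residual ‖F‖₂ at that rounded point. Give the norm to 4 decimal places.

At (5/2, -2): F = (23.0000, -40.0000).
Jacobian J = [[-t^2 - 3·t + 4, -2·s·t - 3·s - 4], [-8·s - t^2 - 2, -2·s·t]].
At the point, J = [[6.0000, -1.5000], [-26.0000, 10.0000]] (det J = 21.0000).
Solving J·Δ = −F gives Δ = (-8.0952, -17.0476).
Then the next iterate is (s, t)₁ = (-5.5952, -19.0476).
Re-evaluating at (-5.5952, -19.0476): F = (1764.084681, 1915.965823), so ‖F‖₂ = 2604.4039.

2604.4039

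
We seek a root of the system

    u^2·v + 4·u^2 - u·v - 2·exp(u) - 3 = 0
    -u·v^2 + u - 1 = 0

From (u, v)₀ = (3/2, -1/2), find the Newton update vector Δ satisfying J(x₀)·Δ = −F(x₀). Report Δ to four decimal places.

(2.0467, -1.1067)

At (3/2, -1/2): F = (-3.338378, 0.1250).
Jacobian J = [[2·u·v + 8·u - v - 2·exp(u), u^2 - u], [-v^2 + 1, -2·u·v]].
At the point, J = [[2.036622, 0.7500], [0.7500, 1.5000]] (det J = 2.492433).
Solving J·Δ = −F gives Δ = (2.0467, -1.1067).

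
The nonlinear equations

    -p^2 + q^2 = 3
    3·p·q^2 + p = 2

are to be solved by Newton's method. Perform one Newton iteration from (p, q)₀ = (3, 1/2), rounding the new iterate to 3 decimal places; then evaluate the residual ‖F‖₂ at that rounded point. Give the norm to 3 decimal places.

3.824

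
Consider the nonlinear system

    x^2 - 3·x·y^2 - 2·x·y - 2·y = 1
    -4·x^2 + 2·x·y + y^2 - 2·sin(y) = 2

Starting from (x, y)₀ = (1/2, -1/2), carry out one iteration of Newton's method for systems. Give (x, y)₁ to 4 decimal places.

(0.0776, -0.6020)

At (1/2, -1/2): F = (0.3750, -2.291149).
Jacobian J = [[2·x - 3·y^2 - 2·y, -6·x·y - 2·x - 2], [-8·x + 2·y, 2·x + 2·y - 2·cos(y)]].
At the point, J = [[1.2500, -1.5000], [-5.0000, -1.755165]] (det J = -9.693956).
Solving J·Δ = −F gives Δ = (-0.4224, -0.1020).
Then the next iterate is (x, y)₁ = (0.0776, -0.6020).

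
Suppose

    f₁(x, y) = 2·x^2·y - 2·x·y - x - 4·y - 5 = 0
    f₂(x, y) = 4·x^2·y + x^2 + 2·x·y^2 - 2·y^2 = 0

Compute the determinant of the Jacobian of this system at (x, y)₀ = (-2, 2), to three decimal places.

392.000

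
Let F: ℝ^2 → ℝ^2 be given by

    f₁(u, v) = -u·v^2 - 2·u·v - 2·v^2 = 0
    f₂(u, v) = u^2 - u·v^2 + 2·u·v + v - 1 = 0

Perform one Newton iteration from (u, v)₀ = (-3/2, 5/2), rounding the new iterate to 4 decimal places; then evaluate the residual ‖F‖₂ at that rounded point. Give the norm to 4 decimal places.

2.0887

At (-3/2, 5/2): F = (4.3750, 5.6250).
Jacobian J = [[-v^2 - 2·v, -2·u·v - 2·u - 4·v], [2·u - v^2 + 2·v, -2·u·v + 2·u + 1]].
At the point, J = [[-11.2500, 0.5000], [-4.2500, 5.5000]] (det J = -59.7500).
Solving J·Δ = −F gives Δ = (0.3556, -0.7479).
Then the next iterate is (u, v)₁ = (-1.1444, 1.7521).
Re-evaluating at (-1.1444, 1.7521): F = (1.383639, 1.564686), so ‖F‖₂ = 2.0887.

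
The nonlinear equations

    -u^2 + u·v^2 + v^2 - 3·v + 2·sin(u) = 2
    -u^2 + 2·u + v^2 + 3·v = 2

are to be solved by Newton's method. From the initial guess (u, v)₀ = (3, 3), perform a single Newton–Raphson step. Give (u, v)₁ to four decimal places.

(4.3572, 2.1587)

At (3, 3): F = (16.282240, 13.0000).
Jacobian J = [[-2·u + v^2 + 2·cos(u), 2·u·v + 2·v - 3], [-2·u + 2, 2·v + 3]].
At the point, J = [[1.020015, 21.0000], [-4.0000, 9.0000]] (det J = 93.180135).
Solving J·Δ = −F gives Δ = (1.3572, -0.8413).
Then the next iterate is (u, v)₁ = (4.3572, 2.1587).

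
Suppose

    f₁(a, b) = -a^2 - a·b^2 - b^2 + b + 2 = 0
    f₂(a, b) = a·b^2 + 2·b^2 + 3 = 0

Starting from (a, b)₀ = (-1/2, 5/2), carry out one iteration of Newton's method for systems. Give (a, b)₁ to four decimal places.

At (-1/2, 5/2): F = (1.1250, 12.3750).
Jacobian J = [[-2·a - b^2, -2·a·b - 2·b + 1], [b^2, 2·a·b + 4·b]].
At the point, J = [[-5.2500, -1.5000], [6.2500, 7.5000]] (det J = -30.0000).
Solving J·Δ = −F gives Δ = (0.9000, -2.4000).
Then the next iterate is (a, b)₁ = (0.4000, 0.1000).

(0.4000, 0.1000)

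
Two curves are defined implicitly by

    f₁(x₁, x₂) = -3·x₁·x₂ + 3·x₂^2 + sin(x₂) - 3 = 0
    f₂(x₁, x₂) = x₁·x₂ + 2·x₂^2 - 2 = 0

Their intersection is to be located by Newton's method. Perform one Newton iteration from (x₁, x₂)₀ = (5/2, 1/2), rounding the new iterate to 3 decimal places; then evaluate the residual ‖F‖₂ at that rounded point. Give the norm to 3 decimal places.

11.290

At (5/2, 1/2): F = (-5.52057, -0.250).
Jacobian J = [[-3·x₂, -3·x₁ + 6·x₂ + cos(x₂)], [x₂, x₁ + 4·x₂]].
At the point, J = [[-1.500, -3.62242], [0.500, 4.500]] (det J = -4.93879).
Solving J·Δ = −F gives Δ = (-5.213, 0.635).
Then the next iterate is (x₁, x₂)₁ = (-2.713, 1.135).
Re-evaluating at (-2.713, 1.135): F = (11.00897, -2.50281), so ‖F‖₂ = 11.290.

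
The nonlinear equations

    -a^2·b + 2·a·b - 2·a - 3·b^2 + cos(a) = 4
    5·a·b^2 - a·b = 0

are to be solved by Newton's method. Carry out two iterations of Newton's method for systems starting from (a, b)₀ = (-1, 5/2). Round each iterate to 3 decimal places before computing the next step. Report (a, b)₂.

(3.760, 1.492)

At (-1, 5/2): F = (-27.70970, -28.750).
Jacobian J = [[-2·a·b + 2·b - sin(a) - 2, -a^2 + 2·a - 6·b], [5·b^2 - b, 10·a·b - a]].
At the point, J = [[8.84147, -18.000], [28.750, -24.000]] (det J = 305.30470).
Solving J·Δ = −F gives Δ = (-0.483, -1.777).
Then the next iterate is (a, b)₁ = (-1.483, 0.723).
Round to (-1.483, 0.723) and repeat: F = (-6.24901, -2.80383), J = [[2.58657, -9.50329], [1.89065, -9.23909]].
Δ = (5.243, 0.769), so (a, b)₂ = (3.760, 1.492).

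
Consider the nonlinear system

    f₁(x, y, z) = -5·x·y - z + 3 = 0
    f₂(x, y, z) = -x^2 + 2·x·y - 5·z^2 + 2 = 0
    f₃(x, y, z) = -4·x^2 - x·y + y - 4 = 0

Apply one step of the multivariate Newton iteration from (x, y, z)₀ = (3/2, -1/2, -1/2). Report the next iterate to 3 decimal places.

At (3/2, -1/2, -1/2): F = (7.250, -3.000, -12.750).
Jacobian J = [[-5·y, -5·x, -1], [-2·x + 2·y, 2·x, -10·z], [-8·x - y, -x + 1, 0]].
At the point, J = [[2.500, -7.500, -1.000], [-4.000, 3.000, 5.000], [-11.500, -0.500, 0.000]] (det J = 401.000).
Solving J·Δ = −F gives Δ = (-1.138, 0.683, -0.721).
Then the next iterate is (x, y, z)₁ = (0.362, 0.183, -1.221).

(0.362, 0.183, -1.221)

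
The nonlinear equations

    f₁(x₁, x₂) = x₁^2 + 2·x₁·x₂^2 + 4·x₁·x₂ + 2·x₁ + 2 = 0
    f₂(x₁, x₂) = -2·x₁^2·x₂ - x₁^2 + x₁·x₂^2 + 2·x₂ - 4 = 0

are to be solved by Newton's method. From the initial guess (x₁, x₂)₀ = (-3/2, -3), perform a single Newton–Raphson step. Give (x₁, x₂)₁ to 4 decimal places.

(-2.4246, -1.9689)

At (-3/2, -3): F = (-7.7500, -12.2500).
Jacobian J = [[2·x₁ + 2·x₂^2 + 4·x₂ + 2, 4·x₁·x₂ + 4·x₁], [-4·x₁·x₂ - 2·x₁ + x₂^2, -2·x₁^2 + 2·x₁·x₂ + 2]].
At the point, J = [[5.0000, 12.0000], [-6.0000, 6.5000]] (det J = 104.5000).
Solving J·Δ = −F gives Δ = (-0.9246, 1.0311).
Then the next iterate is (x₁, x₂)₁ = (-2.4246, -1.9689).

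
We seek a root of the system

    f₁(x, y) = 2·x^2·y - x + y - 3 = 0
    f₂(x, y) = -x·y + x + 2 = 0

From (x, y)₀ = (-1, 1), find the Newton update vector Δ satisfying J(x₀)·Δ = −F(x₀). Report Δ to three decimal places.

At (-1, 1): F = (1.000, 2.000).
Jacobian J = [[4·x·y - 1, 2·x^2 + 1], [-y + 1, -x]].
At the point, J = [[-5.000, 3.000], [0.000, 1.000]] (det J = -5.000).
Solving J·Δ = −F gives Δ = (-1.000, -2.000).

(-1.000, -2.000)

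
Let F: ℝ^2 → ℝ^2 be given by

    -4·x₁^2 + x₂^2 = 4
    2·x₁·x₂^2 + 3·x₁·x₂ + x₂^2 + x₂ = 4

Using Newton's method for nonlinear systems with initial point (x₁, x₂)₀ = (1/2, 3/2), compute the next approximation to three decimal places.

(-0.092, 1.627)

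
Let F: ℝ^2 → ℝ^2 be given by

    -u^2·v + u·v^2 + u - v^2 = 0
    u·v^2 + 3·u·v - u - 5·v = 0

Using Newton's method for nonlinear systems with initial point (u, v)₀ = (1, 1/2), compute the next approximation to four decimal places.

At (1, 1/2): F = (0.5000, -1.7500).
Jacobian J = [[-2·u·v + v^2 + 1, -u^2 + 2·u·v - 2·v], [v^2 + 3·v - 1, 2·u·v + 3·u - 5]].
At the point, J = [[0.2500, -1.0000], [0.7500, -1.0000]] (det J = 0.5000).
Solving J·Δ = −F gives Δ = (4.5000, 1.6250).
Then the next iterate is (u, v)₁ = (5.5000, 2.1250).

(5.5000, 2.1250)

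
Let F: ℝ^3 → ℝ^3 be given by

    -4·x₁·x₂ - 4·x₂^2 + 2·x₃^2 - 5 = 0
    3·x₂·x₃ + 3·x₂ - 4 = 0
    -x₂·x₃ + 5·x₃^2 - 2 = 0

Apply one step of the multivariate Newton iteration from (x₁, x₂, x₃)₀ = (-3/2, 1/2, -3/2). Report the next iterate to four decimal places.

(-4.6667, -2.2917, -1.1250)

At (-3/2, 1/2, -3/2): F = (1.5000, -4.7500, 10.0000).
Jacobian J = [[-4·x₂, -4·x₁ - 8·x₂, 4·x₃], [0, 3·x₃ + 3, 3·x₂], [0, -x₃, -x₂ + 10·x₃]].
At the point, J = [[-2.0000, 2.0000, -6.0000], [0.0000, -1.5000, 1.5000], [0.0000, 1.5000, -15.5000]] (det J = -42.0000).
Solving J·Δ = −F gives Δ = (-3.1667, -2.7917, 0.3750).
Then the next iterate is (x₁, x₂, x₃)₁ = (-4.6667, -2.2917, -1.1250).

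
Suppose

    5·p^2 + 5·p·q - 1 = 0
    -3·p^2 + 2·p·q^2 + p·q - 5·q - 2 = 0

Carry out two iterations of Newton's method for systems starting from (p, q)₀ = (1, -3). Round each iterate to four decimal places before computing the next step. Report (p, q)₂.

(-0.5578, 0.7183)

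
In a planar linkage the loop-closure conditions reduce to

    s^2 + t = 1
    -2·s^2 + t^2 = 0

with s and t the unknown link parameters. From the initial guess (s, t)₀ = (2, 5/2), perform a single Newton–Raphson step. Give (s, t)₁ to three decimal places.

(0.955, 1.179)

At (2, 5/2): F = (5.500, -1.750).
Jacobian J = [[2·s, 1], [-4·s, 2·t]].
At the point, J = [[4.000, 1.000], [-8.000, 5.000]] (det J = 28.000).
Solving J·Δ = −F gives Δ = (-1.045, -1.321).
Then the next iterate is (s, t)₁ = (0.955, 1.179).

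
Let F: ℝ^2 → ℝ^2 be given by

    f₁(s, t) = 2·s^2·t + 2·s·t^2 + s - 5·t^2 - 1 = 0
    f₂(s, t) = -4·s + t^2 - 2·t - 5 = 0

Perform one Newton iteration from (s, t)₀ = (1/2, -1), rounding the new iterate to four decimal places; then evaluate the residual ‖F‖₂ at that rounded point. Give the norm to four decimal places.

At (1/2, -1): F = (-5.0000, -4.0000).
Jacobian J = [[4·s·t + 2·t^2 + 1, 2·s^2 + 4·s·t - 10·t], [-4, 2·t - 2]].
At the point, J = [[1.0000, 8.5000], [-4.0000, -4.0000]] (det J = 30.0000).
Solving J·Δ = −F gives Δ = (-1.8000, 0.8000).
Then the next iterate is (s, t)₁ = (-1.3000, -0.2000).
Re-evaluating at (-1.3000, -0.2000): F = (-3.2800, 0.6400), so ‖F‖₂ = 3.3419.

3.3419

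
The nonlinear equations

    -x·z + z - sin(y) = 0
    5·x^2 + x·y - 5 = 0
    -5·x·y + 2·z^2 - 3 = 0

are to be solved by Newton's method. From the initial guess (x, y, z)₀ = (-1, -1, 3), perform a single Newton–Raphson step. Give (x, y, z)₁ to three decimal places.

(-1.337, 3.708, 0.345)

At (-1, -1, 3): F = (6.84147, 1.000, 10.000).
Jacobian J = [[-z, -cos(y), -x + 1], [10·x + y, x, 0], [-5·y, -5·x, 4·z]].
At the point, J = [[-3.000, -0.54030, 2.000], [-11.000, -1.000, 0.000], [5.000, 5.000, 12.000]] (det J = -135.31990).
Solving J·Δ = −F gives Δ = (-0.337, 4.708, -2.655).
Then the next iterate is (x, y, z)₁ = (-1.337, 3.708, 0.345).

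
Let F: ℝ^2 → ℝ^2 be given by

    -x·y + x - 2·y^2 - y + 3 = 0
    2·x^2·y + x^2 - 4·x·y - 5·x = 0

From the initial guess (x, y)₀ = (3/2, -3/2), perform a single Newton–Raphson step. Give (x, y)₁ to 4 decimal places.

(1.1455, -2.3182)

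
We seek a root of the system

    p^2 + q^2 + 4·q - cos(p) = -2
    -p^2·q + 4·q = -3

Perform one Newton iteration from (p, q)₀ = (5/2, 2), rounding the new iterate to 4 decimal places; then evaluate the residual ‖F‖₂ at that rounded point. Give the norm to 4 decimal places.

12.2439

At (5/2, 2): F = (21.051144, -1.5000).
Jacobian J = [[2·p + sin(p), 2·q + 4], [-2·p·q, -p^2 + 4]].
At the point, J = [[5.598472, 8.0000], [-10.0000, -2.2500]] (det J = 67.403438).
Solving J·Δ = −F gives Δ = (0.5247, -2.9986).
Then the next iterate is (p, q)₁ = (3.0247, -0.9986).
Re-evaluating at (3.0247, -0.9986): F = (9.144788, 8.141602), so ‖F‖₂ = 12.2439.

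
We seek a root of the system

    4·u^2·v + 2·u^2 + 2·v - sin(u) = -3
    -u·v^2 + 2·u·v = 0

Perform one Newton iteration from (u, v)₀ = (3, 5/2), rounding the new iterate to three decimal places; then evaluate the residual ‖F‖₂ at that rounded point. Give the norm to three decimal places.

32.471

At (3, 5/2): F = (115.85888, -3.750).
Jacobian J = [[8·u·v + 4·u - cos(u), 4·u^2 + 2], [-v^2 + 2·v, -2·u·v + 2·u]].
At the point, J = [[72.98999, 38.000], [-1.250, -9.000]] (det J = -609.40993).
Solving J·Δ = −F gives Δ = (-1.477, -0.211).
Then the next iterate is (u, v)₁ = (1.523, 2.289).
Re-evaluating at (1.523, 2.289): F = (32.45581, -1.00750), so ‖F‖₂ = 32.471.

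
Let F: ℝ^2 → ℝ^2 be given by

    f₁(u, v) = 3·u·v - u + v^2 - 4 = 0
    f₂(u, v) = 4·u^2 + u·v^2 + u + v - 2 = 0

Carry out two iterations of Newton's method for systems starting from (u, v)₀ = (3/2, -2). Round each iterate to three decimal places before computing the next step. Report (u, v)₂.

(-0.017, -3.209)

At (3/2, -2): F = (-10.500, 12.500).
Jacobian J = [[3·v - 1, 3·u + 2·v], [8·u + v^2 + 1, 2·u·v + 1]].
At the point, J = [[-7.000, 0.500], [17.000, -5.000]] (det J = 26.500).
Solving J·Δ = −F gives Δ = (-1.745, -3.434).
Then the next iterate is (u, v)₁ = (-0.245, -5.434).
Round to (-0.245, -5.434) and repeat: F = (29.76735, -14.67335), J = [[-17.302, -11.603], [28.56836, 3.66266]].
Δ = (0.228, 2.225), so (u, v)₂ = (-0.017, -3.209).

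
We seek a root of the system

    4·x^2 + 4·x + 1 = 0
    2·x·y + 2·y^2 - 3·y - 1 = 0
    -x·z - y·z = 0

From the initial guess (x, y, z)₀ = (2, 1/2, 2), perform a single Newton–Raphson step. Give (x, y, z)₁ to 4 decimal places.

At (2, 1/2, 2): F = (25.0000, 0.0000, -5.0000).
Jacobian J = [[8·x + 4, 0, 0], [2·y, 2·x + 4·y - 3, 0], [-z, -z, -x - y]].
At the point, J = [[20.0000, 0.0000, 0.0000], [1.0000, 3.0000, 0.0000], [-2.0000, -2.0000, -2.5000]] (det J = -150.0000).
Solving J·Δ = −F gives Δ = (-1.2500, 0.4167, -1.3333).
Then the next iterate is (x, y, z)₁ = (0.7500, 0.9167, 0.6667).

(0.7500, 0.9167, 0.6667)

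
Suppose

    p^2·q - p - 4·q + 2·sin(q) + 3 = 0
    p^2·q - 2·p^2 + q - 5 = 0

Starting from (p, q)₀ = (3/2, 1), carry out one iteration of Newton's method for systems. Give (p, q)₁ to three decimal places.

(1.395, 2.826)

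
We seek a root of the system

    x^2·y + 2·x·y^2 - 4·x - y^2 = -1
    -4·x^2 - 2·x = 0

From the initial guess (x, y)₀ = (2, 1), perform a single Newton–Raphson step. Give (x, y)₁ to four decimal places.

(0.8889, 1.2222)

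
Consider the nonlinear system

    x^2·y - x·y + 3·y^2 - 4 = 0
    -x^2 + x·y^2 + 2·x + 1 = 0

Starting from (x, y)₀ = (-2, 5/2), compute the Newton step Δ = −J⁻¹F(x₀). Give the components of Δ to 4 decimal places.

(0.8469, -0.9126)

At (-2, 5/2): F = (29.7500, -19.5000).
Jacobian J = [[2·x·y - y, x^2 - x + 6·y], [-2·x + y^2 + 2, 2·x·y]].
At the point, J = [[-12.5000, 21.0000], [12.2500, -10.0000]] (det J = -132.2500).
Solving J·Δ = −F gives Δ = (0.8469, -0.9126).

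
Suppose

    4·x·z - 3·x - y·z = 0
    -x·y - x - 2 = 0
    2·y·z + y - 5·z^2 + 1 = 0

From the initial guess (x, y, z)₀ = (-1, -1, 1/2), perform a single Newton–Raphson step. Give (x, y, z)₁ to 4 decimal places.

At (-1, -1, 1/2): F = (1.5000, -2.0000, -2.2500).
Jacobian J = [[4·z - 3, -z, 4·x - y], [-y - 1, -x, 0], [0, 2·z + 1, 2·y - 10·z]].
At the point, J = [[-1.0000, -0.5000, -3.0000], [0.0000, 1.0000, 0.0000], [0.0000, 2.0000, -7.0000]] (det J = 7.0000).
Solving J·Δ = −F gives Δ = (-0.2500, 2.0000, 0.2500).
Then the next iterate is (x, y, z)₁ = (-1.2500, 1.0000, 0.7500).

(-1.2500, 1.0000, 0.7500)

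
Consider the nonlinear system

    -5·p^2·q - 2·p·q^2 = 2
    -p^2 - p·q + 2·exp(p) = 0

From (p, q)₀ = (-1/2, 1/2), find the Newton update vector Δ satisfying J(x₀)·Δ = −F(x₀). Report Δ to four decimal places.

(0.6191, -4.5472)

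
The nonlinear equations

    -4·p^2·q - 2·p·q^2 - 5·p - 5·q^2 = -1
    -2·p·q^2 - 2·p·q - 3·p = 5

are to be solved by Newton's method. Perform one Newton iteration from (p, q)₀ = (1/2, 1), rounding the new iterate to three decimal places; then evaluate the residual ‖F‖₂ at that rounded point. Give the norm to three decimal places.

At (1/2, 1): F = (-8.500, -8.500).
Jacobian J = [[-8·p·q - 2·q^2 - 5, -4·p^2 - 4·p·q - 10·q], [-2·q^2 - 2·q - 3, -4·p·q - 2·p]].
At the point, J = [[-11.000, -13.000], [-7.000, -3.000]] (det J = -58.000).
Solving J·Δ = −F gives Δ = (-1.466, 0.586).
Then the next iterate is (p, q)₁ = (-0.966, 1.586).
Re-evaluating at (-0.966, 1.586): F = (-7.80718, 5.82190), so ‖F‖₂ = 9.739.

9.739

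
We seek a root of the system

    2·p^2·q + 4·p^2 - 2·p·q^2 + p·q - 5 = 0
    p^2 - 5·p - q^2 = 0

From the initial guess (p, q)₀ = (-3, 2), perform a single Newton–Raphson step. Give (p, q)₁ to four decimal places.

At (-3, 2): F = (85.0000, 20.0000).
Jacobian J = [[4·p·q + 8·p - 2·q^2 + q, 2·p^2 - 4·p·q + p], [2·p - 5, -2·q]].
At the point, J = [[-54.0000, 39.0000], [-11.0000, -4.0000]] (det J = 645.0000).
Solving J·Δ = −F gives Δ = (1.7364, 0.2248).
Then the next iterate is (p, q)₁ = (-1.2636, 2.2248).

(-1.2636, 2.2248)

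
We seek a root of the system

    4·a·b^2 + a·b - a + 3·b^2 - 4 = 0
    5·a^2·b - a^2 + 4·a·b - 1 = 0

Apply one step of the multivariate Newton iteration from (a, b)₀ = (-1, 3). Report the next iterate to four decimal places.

At (-1, 3): F = (-15.0000, 1.0000).
Jacobian J = [[4·b^2 + b - 1, 8·a·b + a + 6·b], [10·a·b - 2·a + 4·b, 5·a^2 + 4·a]].
At the point, J = [[38.0000, -7.0000], [-16.0000, 1.0000]] (det J = -74.0000).
Solving J·Δ = −F gives Δ = (-0.1081, -2.7297).
Then the next iterate is (a, b)₁ = (-1.1081, 0.2703).

(-1.1081, 0.2703)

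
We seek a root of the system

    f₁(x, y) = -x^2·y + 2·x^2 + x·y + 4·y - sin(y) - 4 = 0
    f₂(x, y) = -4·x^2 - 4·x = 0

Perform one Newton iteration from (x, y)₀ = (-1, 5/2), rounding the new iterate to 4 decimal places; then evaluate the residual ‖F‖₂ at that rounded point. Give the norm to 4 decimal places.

At (-1, 5/2): F = (2.401528, 0.0000).
Jacobian J = [[-2·x·y + 4·x + y, -x^2 + x - cos(y) + 4], [-8·x - 4, 0]].
At the point, J = [[3.5000, 2.801144], [4.0000, 0.0000]] (det J = -11.204574).
Solving J·Δ = −F gives Δ = (0.0000, -0.8573).
Then the next iterate is (x, y)₁ = (-1.0000, 1.6427).
Re-evaluating at (-1.0000, 1.6427): F = (0.287984, 0.0000), so ‖F‖₂ = 0.2880.

0.2880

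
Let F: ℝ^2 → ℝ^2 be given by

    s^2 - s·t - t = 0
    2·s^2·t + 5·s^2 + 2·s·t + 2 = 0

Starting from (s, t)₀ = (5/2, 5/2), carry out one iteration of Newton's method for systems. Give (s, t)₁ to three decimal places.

(1.544, 1.103)

At (5/2, 5/2): F = (-2.500, 77.000).
Jacobian J = [[2·s - t, -s - 1], [4·s·t + 10·s + 2·t, 2·s^2 + 2·s]].
At the point, J = [[2.500, -3.500], [55.000, 17.500]] (det J = 236.250).
Solving J·Δ = −F gives Δ = (-0.956, -1.397).
Then the next iterate is (s, t)₁ = (1.544, 1.103).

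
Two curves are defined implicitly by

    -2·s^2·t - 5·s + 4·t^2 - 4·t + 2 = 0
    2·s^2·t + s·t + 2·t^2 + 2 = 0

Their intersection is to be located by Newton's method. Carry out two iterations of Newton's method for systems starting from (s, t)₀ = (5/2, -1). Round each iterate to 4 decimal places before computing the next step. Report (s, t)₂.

At (5/2, -1): F = (10.0000, -11.0000).
Jacobian J = [[-4·s·t - 5, -2·s^2 + 8·t - 4], [4·s·t + t, 2·s^2 + s + 4·t]].
At the point, J = [[5.0000, -24.5000], [-11.0000, 11.0000]] (det J = -214.5000).
Solving J·Δ = −F gives Δ = (-0.7436, 0.2564).
Then the next iterate is (s, t)₁ = (1.7564, -0.7436).
Round to (1.7564, -0.7436) and repeat: F = (2.992088, -2.788101), J = [[0.224236, -16.118682], [-5.967836, 4.951882]].
Δ = (-0.3168, 0.1812), so (s, t)₂ = (1.4396, -0.5624).

(1.4396, -0.5624)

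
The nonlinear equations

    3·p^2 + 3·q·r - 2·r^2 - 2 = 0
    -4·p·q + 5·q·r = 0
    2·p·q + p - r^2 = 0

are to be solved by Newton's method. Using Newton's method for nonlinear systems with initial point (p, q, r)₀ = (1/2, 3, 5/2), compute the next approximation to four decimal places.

(-0.5017, 1.9456, 0.3367)

At (1/2, 3, 5/2): F = (8.7500, 31.5000, -2.7500).
Jacobian J = [[6·p, 3·r, 3·q - 4·r], [-4·q, -4·p + 5·r, 5·q], [2·q + 1, 2·p, -2·r]].
At the point, J = [[3.0000, 7.5000, -1.0000], [-12.0000, 10.5000, 15.0000], [7.0000, 1.0000, -5.0000]] (det J = 220.5000).
Solving J·Δ = −F gives Δ = (-1.0017, -1.0544, -2.1633).
Then the next iterate is (p, q, r)₁ = (-0.5017, 1.9456, 0.3367).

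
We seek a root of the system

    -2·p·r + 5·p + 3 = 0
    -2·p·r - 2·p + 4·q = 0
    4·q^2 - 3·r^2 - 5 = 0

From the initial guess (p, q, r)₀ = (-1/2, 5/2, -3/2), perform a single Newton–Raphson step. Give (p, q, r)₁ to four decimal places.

(-1.3176, -1.5557, 6.0405)

At (-1/2, 5/2, -3/2): F = (-1.0000, 9.5000, 13.2500).
Jacobian J = [[-2·r + 5, 0, -2·p], [-2·r - 2, 4, -2·p], [0, 8·q, -6·r]].
At the point, J = [[8.0000, 0.0000, 1.0000], [1.0000, 4.0000, 1.0000], [0.0000, 20.0000, 9.0000]] (det J = 148.0000).
Solving J·Δ = −F gives Δ = (-0.8176, -4.0557, 7.5405).
Then the next iterate is (p, q, r)₁ = (-1.3176, -1.5557, 6.0405).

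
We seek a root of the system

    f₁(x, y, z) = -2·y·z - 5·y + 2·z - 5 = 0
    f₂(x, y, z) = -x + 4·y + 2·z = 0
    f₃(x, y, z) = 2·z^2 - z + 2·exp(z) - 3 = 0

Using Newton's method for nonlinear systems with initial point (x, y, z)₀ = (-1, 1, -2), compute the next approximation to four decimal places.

(-38.3342, -9.0000, -1.1671)

At (-1, 1, -2): F = (-10.0000, 1.0000, 7.270671).
Jacobian J = [[0, -2·z - 5, -2·y + 2], [-1, 4, 2], [0, 0, 4·z + 2·exp(z) - 1]].
At the point, J = [[0.0000, -1.0000, 0.0000], [-1.0000, 4.0000, 2.0000], [0.0000, 0.0000, -8.729329]] (det J = 8.729329).
Solving J·Δ = −F gives Δ = (-37.3342, -10.0000, 0.8329).
Then the next iterate is (x, y, z)₁ = (-38.3342, -9.0000, -1.1671).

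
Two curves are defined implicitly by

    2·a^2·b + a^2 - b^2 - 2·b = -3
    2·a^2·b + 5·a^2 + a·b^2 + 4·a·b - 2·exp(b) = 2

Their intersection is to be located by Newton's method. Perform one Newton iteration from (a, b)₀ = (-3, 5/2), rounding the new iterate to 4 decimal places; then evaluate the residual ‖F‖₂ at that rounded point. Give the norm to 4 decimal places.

At (-3, 5/2): F = (45.7500, 14.885012).
Jacobian J = [[4·a·b + 2·a, 2·a^2 - 2·b - 2], [4·a·b + 10·a + b^2 + 4·b, 2·a^2 + 2·a·b + 4·a - 2·exp(b)]].
At the point, J = [[-36.0000, 11.0000], [-43.7500, -33.364988]] (det J = 1682.389565).
Solving J·Δ = −F gives Δ = (1.0046, -0.8712).
Then the next iterate is (a, b)₁ = (-1.9954, 1.6288).
Re-evaluating at (-1.9954, 1.6288): F = (14.041561, 2.388922), so ‖F‖₂ = 14.2433.

14.2433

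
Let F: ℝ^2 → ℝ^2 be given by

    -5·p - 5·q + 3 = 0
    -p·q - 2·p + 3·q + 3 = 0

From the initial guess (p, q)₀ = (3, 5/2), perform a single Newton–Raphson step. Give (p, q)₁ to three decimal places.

(2.333, -1.733)

At (3, 5/2): F = (-24.500, -3.000).
Jacobian J = [[-5, -5], [-q - 2, -p + 3]].
At the point, J = [[-5.000, -5.000], [-4.500, 0.000]] (det J = -22.500).
Solving J·Δ = −F gives Δ = (-0.667, -4.233).
Then the next iterate is (p, q)₁ = (2.333, -1.733).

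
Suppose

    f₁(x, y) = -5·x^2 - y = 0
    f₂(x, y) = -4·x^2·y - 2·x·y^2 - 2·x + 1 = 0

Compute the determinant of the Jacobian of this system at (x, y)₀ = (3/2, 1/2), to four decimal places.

171.5000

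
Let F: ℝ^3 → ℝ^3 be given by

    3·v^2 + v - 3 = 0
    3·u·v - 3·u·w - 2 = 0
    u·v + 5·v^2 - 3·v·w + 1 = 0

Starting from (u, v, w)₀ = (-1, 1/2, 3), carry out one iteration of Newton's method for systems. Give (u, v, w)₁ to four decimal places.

(-1.8750, 0.9375, -0.5833)

At (-1, 1/2, 3): F = (-1.7500, 5.5000, -2.7500).
Jacobian J = [[0, 6·v + 1, 0], [3·v - 3·w, 3·u, -3·u], [v, u + 10·v - 3·w, -3·v]].
At the point, J = [[0.0000, 4.0000, 0.0000], [-7.5000, -3.0000, 3.0000], [0.5000, -5.0000, -1.5000]] (det J = -39.0000).
Solving J·Δ = −F gives Δ = (-0.8750, 0.4375, -3.5833).
Then the next iterate is (u, v, w)₁ = (-1.8750, 0.9375, -0.5833).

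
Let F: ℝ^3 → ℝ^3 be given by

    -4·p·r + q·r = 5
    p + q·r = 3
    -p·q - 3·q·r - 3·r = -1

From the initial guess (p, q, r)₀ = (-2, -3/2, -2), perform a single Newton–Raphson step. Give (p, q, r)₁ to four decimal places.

(0.3311, -1.3046, -2.0397)

At (-2, -3/2, -2): F = (-18.0000, -2.0000, -5.0000).
Jacobian J = [[-4·r, r, -4·p + q], [1, r, q], [-q, -p - 3·r, -3·q - 3]].
At the point, J = [[8.0000, -2.0000, 6.5000], [1.0000, -2.0000, -1.5000], [1.5000, 8.0000, 1.5000]] (det J = 151.0000).
Solving J·Δ = −F gives Δ = (2.3311, 0.1954, -0.0397).
Then the next iterate is (p, q, r)₁ = (0.3311, -1.3046, -2.0397).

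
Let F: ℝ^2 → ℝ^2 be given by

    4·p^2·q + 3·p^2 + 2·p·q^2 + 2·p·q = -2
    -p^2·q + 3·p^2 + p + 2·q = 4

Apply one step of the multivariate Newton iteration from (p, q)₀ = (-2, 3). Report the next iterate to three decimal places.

(-1.667, 3.167)

At (-2, 3): F = (14.000, 0.000).
Jacobian J = [[8·p·q + 6·p + 2·q^2 + 2·q, 4·p^2 + 4·p·q + 2·p], [-2·p·q + 6·p + 1, -p^2 + 2]].
At the point, J = [[-36.000, -12.000], [1.000, -2.000]] (det J = 84.000).
Solving J·Δ = −F gives Δ = (0.333, 0.167).
Then the next iterate is (p, q)₁ = (-1.667, 3.167).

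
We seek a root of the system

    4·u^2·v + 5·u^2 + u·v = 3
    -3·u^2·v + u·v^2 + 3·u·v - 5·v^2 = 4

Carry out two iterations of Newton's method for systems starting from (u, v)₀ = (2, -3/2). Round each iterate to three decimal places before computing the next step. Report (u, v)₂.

At (2, -3/2): F = (-10.000, -1.750).
Jacobian J = [[8·u·v + 10·u + v, 4·u^2 + u], [-6·u·v + v^2 + 3·v, -3·u^2 + 2·u·v + 3·u - 10·v]].
At the point, J = [[-5.500, 18.000], [15.750, 3.000]] (det J = -300.000).
Solving J·Δ = −F gives Δ = (0.005, 0.557).
Then the next iterate is (u, v)₁ = (2.005, -0.943).
Round to (2.005, -0.943) and repeat: F = (0.04588, -0.96280), J = [[3.98128, 18.08510], [9.40454, -0.39650]].
Δ = (0.101, -0.025), so (u, v)₂ = (2.106, -0.968).

(2.106, -0.968)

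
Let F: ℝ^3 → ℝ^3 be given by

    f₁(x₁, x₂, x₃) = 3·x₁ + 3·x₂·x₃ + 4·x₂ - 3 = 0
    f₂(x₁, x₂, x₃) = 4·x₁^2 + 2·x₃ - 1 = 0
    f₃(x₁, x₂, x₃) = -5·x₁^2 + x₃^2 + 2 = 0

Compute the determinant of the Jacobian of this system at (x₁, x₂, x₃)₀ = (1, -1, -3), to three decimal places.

J = [[3, 3·x₃ + 4, 3·x₂], [8·x₁, 0, 2], [-10·x₁, 0, 2·x₃]].
At the point, J = [[3.000, -5.000, -3.000], [8.000, 0.000, 2.000], [-10.000, 0.000, -6.000]].
det J = -140.000.

-140.000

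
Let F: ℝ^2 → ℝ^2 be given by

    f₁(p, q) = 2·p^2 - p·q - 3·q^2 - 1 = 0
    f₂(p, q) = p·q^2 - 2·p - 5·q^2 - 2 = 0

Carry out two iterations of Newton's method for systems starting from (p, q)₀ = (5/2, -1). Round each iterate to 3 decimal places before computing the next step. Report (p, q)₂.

At (5/2, -1): F = (11.000, -9.500).
Jacobian J = [[4·p - q, -p - 6·q], [q^2 - 2, 2·p·q - 10·q]].
At the point, J = [[11.000, 3.500], [-1.000, 5.000]] (det J = 58.500).
Solving J·Δ = −F gives Δ = (-1.509, 1.598).
Then the next iterate is (p, q)₁ = (0.991, 0.598).
Round to (0.991, 0.598) and repeat: F = (-0.70127, -5.41563), J = [[3.366, -4.579], [-1.64240, -4.79476]].
Δ = (-0.906, -0.819), so (p, q)₂ = (0.085, -0.221).

(0.085, -0.221)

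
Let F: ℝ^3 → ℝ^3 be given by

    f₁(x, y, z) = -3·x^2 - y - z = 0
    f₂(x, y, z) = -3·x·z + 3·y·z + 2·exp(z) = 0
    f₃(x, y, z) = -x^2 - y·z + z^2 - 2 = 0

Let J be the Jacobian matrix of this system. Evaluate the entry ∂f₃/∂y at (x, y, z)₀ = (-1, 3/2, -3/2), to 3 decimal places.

1.500

∂f₃/∂y = -z.
At (-1, 3/2, -3/2) this is 1.500.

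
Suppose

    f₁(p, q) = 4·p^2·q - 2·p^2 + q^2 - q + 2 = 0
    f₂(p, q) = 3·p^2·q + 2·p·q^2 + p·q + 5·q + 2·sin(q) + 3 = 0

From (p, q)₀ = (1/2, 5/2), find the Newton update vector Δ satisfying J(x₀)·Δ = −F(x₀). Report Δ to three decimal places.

(-1.574, 0.968)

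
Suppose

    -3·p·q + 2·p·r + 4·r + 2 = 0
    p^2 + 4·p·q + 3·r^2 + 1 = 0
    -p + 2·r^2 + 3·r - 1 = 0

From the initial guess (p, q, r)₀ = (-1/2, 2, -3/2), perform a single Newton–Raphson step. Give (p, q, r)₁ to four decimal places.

(1.1500, 13.0000, -2.2167)

At (-1/2, 2, -3/2): F = (0.5000, 4.0000, -0.5000).
Jacobian J = [[-3·q + 2·r, -3·p, 2·p + 4], [2·p + 4·q, 4·p, 6·r], [-1, 0, 4·r + 3]].
At the point, J = [[-9.0000, 1.5000, 3.0000], [7.0000, -2.0000, -9.0000], [-1.0000, 0.0000, -3.0000]] (det J = -15.0000).
Solving J·Δ = −F gives Δ = (1.6500, 11.0000, -0.7167).
Then the next iterate is (p, q, r)₁ = (1.1500, 13.0000, -2.2167).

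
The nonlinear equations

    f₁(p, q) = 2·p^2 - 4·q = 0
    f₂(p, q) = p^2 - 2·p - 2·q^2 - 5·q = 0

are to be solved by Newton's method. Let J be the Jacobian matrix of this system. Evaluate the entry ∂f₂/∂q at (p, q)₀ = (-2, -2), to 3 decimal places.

3.000

∂f₂/∂q = -4·q - 5.
At (-2, -2) this is 3.000.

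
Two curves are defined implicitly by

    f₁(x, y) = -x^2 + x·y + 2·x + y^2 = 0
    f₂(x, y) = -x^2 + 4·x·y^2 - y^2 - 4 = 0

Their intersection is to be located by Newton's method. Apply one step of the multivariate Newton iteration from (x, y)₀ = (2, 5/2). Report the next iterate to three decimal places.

At (2, 5/2): F = (11.250, 35.750).
Jacobian J = [[-2·x + y + 2, x + 2·y], [-2·x + 4·y^2, 8·x·y - 2·y]].
At the point, J = [[0.500, 7.000], [21.000, 35.000]] (det J = -129.500).
Solving J·Δ = −F gives Δ = (1.108, -1.686).
Then the next iterate is (x, y)₁ = (3.108, 0.814).

(3.108, 0.814)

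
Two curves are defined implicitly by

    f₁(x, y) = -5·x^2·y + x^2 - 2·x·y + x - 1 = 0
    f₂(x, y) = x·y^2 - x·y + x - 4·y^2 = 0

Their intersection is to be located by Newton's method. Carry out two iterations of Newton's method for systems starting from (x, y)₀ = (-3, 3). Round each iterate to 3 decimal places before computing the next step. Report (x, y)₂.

(-1.705, 0.879)

At (-3, 3): F = (-112.000, -57.000).
Jacobian J = [[-10·x·y + 2·x - 2·y + 1, -5·x^2 - 2·x], [y^2 - y + 1, 2·x·y - x - 8·y]].
At the point, J = [[79.000, -39.000], [7.000, -39.000]] (det J = -2808.000).
Solving J·Δ = −F gives Δ = (0.764, -1.324).
Then the next iterate is (x, y)₁ = (-2.236, 1.676).
Round to (-2.236, 1.676) and repeat: F = (-32.63868, -16.00524), J = [[30.65136, -20.52648], [2.13298, -18.66707]].
Δ = (0.531, -0.797), so (x, y)₂ = (-1.705, 0.879).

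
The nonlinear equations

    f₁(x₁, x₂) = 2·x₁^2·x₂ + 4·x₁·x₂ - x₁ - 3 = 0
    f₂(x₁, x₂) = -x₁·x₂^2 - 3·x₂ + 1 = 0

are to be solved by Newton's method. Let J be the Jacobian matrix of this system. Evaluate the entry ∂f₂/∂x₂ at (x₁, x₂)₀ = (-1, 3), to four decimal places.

∂f₂/∂x₂ = -2·x₁·x₂ - 3.
At (-1, 3) this is 3.0000.

3.0000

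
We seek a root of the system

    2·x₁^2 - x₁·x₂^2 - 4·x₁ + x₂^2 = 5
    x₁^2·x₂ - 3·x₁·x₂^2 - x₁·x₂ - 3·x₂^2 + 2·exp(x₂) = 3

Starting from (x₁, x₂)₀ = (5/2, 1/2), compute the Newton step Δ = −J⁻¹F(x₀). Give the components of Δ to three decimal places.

At (5/2, 1/2): F = (-2.875, -0.45256).
Jacobian J = [[4·x₁ - x₂^2 - 4, -2·x₁·x₂ + 2·x₂], [2·x₁·x₂ - 3·x₂^2 - x₂, x₁^2 - 6·x₁·x₂ - x₁ - 6·x₂ + 2·exp(x₂)]].
At the point, J = [[5.750, -1.500], [1.250, -3.45256]] (det J = -17.97721).
Solving J·Δ = −F gives Δ = (0.514, 0.055).

(0.514, 0.055)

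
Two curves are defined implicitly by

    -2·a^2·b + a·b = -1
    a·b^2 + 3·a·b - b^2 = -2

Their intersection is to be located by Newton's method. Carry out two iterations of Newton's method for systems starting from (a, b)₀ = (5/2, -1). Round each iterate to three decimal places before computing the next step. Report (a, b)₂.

(-0.427, -0.732)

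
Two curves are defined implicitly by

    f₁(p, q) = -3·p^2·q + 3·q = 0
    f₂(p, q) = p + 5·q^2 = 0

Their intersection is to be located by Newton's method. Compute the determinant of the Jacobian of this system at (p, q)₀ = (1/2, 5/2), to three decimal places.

-189.750

J = [[-6·p·q, -3·p^2 + 3], [1, 10·q]].
At the point, J = [[-7.500, 2.250], [1.000, 25.000]].
det J = -189.750.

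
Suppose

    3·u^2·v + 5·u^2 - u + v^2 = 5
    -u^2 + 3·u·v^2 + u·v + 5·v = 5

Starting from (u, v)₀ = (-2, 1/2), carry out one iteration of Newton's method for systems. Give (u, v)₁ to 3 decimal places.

At (-2, 1/2): F = (23.250, -9.000).
Jacobian J = [[6·u·v + 10·u - 1, 3·u^2 + 2·v], [-2·u + 3·v^2 + v, 6·u·v + u + 5]].
At the point, J = [[-27.000, 13.000], [5.250, -3.000]] (det J = 12.750).
Solving J·Δ = −F gives Δ = (-3.706, -9.485).
Then the next iterate is (u, v)₁ = (-5.706, -8.985).

(-5.706, -8.985)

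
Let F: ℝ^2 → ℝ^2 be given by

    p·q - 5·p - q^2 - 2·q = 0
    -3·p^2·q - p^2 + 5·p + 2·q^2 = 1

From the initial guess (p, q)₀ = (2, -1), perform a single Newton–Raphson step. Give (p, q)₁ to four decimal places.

(0.0286, -1.4143)

At (2, -1): F = (-11.0000, 19.0000).
Jacobian J = [[q - 5, p - 2·q - 2], [-6·p·q - 2·p + 5, -3·p^2 + 4·q]].
At the point, J = [[-6.0000, 2.0000], [13.0000, -16.0000]] (det J = 70.0000).
Solving J·Δ = −F gives Δ = (-1.9714, -0.4143).
Then the next iterate is (p, q)₁ = (0.0286, -1.4143).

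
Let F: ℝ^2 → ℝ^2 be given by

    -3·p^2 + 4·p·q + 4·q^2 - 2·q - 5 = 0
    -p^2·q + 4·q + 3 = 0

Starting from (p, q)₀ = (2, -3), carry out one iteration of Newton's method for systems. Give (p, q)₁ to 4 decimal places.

(1.7500, -2.6111)

At (2, -3): F = (1.0000, 3.0000).
Jacobian J = [[-6·p + 4·q, 4·p + 8·q - 2], [-2·p·q, -p^2 + 4]].
At the point, J = [[-24.0000, -18.0000], [12.0000, 0.0000]] (det J = 216.0000).
Solving J·Δ = −F gives Δ = (-0.2500, 0.3889).
Then the next iterate is (p, q)₁ = (1.7500, -2.6111).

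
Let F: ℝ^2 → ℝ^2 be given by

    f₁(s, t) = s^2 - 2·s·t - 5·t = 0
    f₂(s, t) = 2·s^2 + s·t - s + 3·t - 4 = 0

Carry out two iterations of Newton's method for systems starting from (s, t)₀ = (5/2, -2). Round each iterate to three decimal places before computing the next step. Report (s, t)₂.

At (5/2, -2): F = (26.250, -5.000).
Jacobian J = [[2·s - 2·t, -2·s - 5], [4·s + t - 1, s + 3]].
At the point, J = [[9.000, -10.000], [7.000, 5.500]] (det J = 119.500).
Solving J·Δ = −F gives Δ = (-0.790, 1.914).
Then the next iterate is (s, t)₁ = (1.710, -0.086).
Round to (1.710, -0.086) and repeat: F = (3.64822, -0.26686), J = [[3.592, -8.420], [5.754, 4.710]].
Δ = (-0.228, 0.336), so (s, t)₂ = (1.482, 0.250).

(1.482, 0.250)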